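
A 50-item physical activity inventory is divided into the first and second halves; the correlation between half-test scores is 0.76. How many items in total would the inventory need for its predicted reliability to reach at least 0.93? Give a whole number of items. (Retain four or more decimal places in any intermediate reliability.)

r_full = 2(0.76)/(1 + 0.76) = 0.8636
n = r_tgt(1 − r_full) / [r_full(1 − r_tgt)] = 0.93 × 0.1364 / (0.8636 × 0.07) ≈ 2.0984
Items = 2.0984 × 50 ≈ 104.92 → 105

105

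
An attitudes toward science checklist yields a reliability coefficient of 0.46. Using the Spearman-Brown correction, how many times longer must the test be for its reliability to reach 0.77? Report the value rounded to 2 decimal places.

3.93

n = [0.77 × 0.54] / [0.46 × 0.23]
  = 0.4158 / 0.1058 = 3.9301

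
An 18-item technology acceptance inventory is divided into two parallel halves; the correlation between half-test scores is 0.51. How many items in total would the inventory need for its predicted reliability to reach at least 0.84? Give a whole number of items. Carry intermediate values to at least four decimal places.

r_full = 2(0.51)/(1 + 0.51) = 0.6755
n = r_tgt(1 − r_full) / [r_full(1 − r_tgt)] = 0.84 × 0.3245 / (0.6755 × 0.16) ≈ 2.5220
Items = 2.5220 × 18 ≈ 45.40 → 46

46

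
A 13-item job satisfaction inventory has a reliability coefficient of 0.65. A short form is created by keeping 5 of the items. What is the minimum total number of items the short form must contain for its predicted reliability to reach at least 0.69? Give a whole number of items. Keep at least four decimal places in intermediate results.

Short-form reliability: n = 5/13 = 0.3846; r_5 = n·r/(1+(n−1)r) ≈ 0.4167
Length factor from the short form to reach 0.69: n' = 0.69(1 − 0.4167) / [0.4167(1 − 0.69)] ≈ 3.1157
Total items = 3.1157 × 5 = 15.58, rounded up to 16.

16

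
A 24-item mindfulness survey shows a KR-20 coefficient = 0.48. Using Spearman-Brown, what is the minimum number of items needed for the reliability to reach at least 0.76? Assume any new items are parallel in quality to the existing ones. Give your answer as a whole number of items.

83

n = 0.76 × (1 − 0.48) / [ 0.48 × (1 − 0.76) ]
  = 0.3952 / 0.1152 = 3.4306
3.4306 × 24 = 82.33 → 83 items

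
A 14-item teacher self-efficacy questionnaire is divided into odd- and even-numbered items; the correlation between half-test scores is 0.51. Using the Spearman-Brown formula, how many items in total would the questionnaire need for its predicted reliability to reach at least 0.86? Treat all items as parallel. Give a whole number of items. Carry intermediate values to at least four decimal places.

42

r_full = 2(0.51)/(1 + 0.51) = 0.6755
Solve Spearman-Brown for n: n = 0.86(1 − 0.6755) / [0.6755(1 − 0.86)] = 2.9509
Required items = 2.9509 × 14 = 41.31, so 42 items.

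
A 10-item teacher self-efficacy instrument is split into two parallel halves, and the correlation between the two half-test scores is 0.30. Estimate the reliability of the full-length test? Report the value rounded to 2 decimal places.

0.46

The full test is twice the length of either half (n = 2).
r_full = 2r_hh / (1 + r_hh) = 2 × 0.30 / (1 + 0.30)
r_full = 0.6000 / 1.3000 ≈ 0.4615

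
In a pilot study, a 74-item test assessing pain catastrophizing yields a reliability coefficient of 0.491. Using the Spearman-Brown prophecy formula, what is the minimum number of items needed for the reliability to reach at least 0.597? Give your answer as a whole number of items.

n = 0.597 × (1 − 0.491) / [ 0.491 × (1 − 0.597) ]
  = 0.303873 / 0.197873 = 1.5357
Items needed = n × 74 = 1.5357 × 74 ≈ 113.64 → round up to 114

114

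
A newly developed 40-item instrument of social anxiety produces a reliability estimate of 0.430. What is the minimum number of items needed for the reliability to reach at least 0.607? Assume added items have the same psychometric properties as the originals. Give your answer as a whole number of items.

Invert Spearman-Brown to solve for n:
n = r*(1 − r) / [ r (1 − r*) ]
n = 0.607(1 − 0.430) / [0.430(1 − 0.607)]
  = 0.345990 / 0.168990 = 2.0474
So the test needs 2.0474 × 40 ≈ 81.90 items; rounding up, 82.

82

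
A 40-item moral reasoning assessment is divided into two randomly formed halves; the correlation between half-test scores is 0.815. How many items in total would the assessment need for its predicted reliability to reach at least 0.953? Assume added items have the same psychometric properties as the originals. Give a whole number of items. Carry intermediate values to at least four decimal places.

93

r_full = 2(0.815)/(1 + 0.815) = 0.8981
n = r_tgt(1 − r_full) / [r_full(1 − r_tgt)] = 0.953 × 0.1019 / (0.8981 × 0.047) ≈ 2.3006
Required items = 2.3006 × 40 = 92.02, so 93 items.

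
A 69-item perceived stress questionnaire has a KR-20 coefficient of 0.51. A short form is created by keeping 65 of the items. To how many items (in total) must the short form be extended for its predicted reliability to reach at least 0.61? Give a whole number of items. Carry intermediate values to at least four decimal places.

First, r for the 65-item form: n = 65/69 = 0.9420, so r_65 = 0.9420·0.51/(1 + (0.9420 − 1)·0.51) = 0.4951
Then solve for n' with r_old = 0.4951, r_target = 0.61: n' = 0.61(1 − 0.4951)/[0.4951(1 − 0.61)] = 1.5951
Total items = 1.5951 × 65 = 103.68, rounded up to 104.

104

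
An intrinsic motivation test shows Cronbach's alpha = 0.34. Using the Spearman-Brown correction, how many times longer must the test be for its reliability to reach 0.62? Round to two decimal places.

3.17

Spearman-Brown solved for the length factor n:
n = r*(1 − r) / [ r (1 − r*) ]
n = 0.62 × (1 − 0.34) / [ 0.34 × (1 − 0.62) ]
  = 0.4092 / 0.1292 = 3.1672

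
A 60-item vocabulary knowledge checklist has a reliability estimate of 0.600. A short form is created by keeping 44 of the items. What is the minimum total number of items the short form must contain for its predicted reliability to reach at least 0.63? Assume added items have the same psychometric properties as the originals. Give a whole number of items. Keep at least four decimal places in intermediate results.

First, r for the 44-item form: n = 44/60 = 0.7333, so r_44 = 0.7333·0.600/(1 + (0.7333 − 1)·0.600) = 0.5238
Length factor from the short form to reach 0.63: n' = 0.63(1 − 0.5238) / [0.5238(1 − 0.63)] ≈ 1.5480
Items = 1.5480 × 44 ≈ 68.11 → 69

69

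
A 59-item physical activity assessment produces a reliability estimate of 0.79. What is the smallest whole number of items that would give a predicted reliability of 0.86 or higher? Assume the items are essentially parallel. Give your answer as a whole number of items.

97

Spearman-Brown solved for the length factor n:
n = r*(1 − r) / [ r (1 − r*) ]
n = 0.86 × (1 − 0.79) / [ 0.79 × (1 − 0.86) ]
n = 0.1806 / 0.1106 ≈ 1.6329
So the test needs 1.6329 × 59 ≈ 96.34 items; rounding up, 97.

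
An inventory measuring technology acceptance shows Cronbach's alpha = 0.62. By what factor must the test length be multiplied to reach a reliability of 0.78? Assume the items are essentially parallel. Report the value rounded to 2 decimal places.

n = 0.78(1 − 0.62) / [0.62(1 − 0.78)]
  = 0.2964 / 0.1364 = 2.1730

2.17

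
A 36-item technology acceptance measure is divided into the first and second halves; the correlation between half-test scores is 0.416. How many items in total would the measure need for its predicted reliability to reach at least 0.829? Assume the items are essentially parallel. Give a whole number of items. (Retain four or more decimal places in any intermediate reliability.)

Corrected full-test reliability: r_full = 2 × 0.416 / (1 + 0.416) ≈ 0.5876
n = r_tgt(1 − r_full) / [r_full(1 − r_tgt)] = 0.829 × 0.4124 / (0.5876 × 0.171) ≈ 3.4025
Required items = 3.4025 × 36 = 122.49, so 123 items.

123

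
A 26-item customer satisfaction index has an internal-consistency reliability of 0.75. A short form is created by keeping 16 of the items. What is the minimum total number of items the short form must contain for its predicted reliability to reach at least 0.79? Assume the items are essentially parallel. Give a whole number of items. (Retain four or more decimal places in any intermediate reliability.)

First, r for the 16-item form: n = 16/26 = 0.6154, so r_16 = 0.6154·0.75/(1 + (0.6154 − 1)·0.75) = 0.6487
Then solve for n' with r_old = 0.6487, r_target = 0.79: n' = 0.79(1 − 0.6487)/[0.6487(1 − 0.79)] = 2.0372
Total items = 2.0372 × 16 = 32.60, rounded up to 33.

33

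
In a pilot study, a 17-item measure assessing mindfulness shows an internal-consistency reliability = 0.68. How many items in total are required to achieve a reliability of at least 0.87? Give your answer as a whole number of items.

n = 0.87 × (1 − 0.68) / [ 0.68 × (1 − 0.87) ]
  = 0.2784 / 0.0884 = 3.1493
So the test needs 3.1493 × 17 ≈ 53.54 items; rounding up, 54.

54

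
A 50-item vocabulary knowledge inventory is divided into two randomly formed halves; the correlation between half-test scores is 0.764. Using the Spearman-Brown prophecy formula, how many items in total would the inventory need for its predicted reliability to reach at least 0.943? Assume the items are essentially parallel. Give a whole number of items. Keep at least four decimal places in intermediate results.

128

r_full = 2(0.764)/(1 + 0.764) = 0.8662
n = r_tgt(1 − r_full) / [r_full(1 − r_tgt)] = 0.943 × 0.1338 / (0.8662 × 0.057) ≈ 2.5555
Items = 2.5555 × 50 ≈ 127.77 → 128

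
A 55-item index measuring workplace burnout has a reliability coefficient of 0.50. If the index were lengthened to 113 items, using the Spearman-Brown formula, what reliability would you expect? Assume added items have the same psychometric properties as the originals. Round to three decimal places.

0.673

The new length is 113/55 = 2.0545 times the old.
By Spearman-Brown, r_new = n r / (1 + (n − 1) r).
r_new = (2.0545 × 0.50) / (1 + (2.0545 − 1) × 0.50)
r_new = 1.0272 / 1.5272 ≈ 0.6726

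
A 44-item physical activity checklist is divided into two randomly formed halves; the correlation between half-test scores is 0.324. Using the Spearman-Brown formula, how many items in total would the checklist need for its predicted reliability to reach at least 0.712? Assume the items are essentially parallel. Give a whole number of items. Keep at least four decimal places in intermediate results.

r_full = 2(0.324)/(1 + 0.324) = 0.4894
n = r_tgt(1 − r_full) / [r_full(1 − r_tgt)] = 0.712 × 0.5106 / (0.4894 × 0.288) ≈ 2.5793
Required items = 2.5793 × 44 = 113.49, so 114 items.

114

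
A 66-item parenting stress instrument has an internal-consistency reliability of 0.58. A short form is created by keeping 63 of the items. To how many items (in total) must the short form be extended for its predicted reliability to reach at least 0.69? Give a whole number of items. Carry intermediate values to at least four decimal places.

Short-form reliability: n = 63/66 = 0.9545; r_63 = n·r/(1+(n−1)r) ≈ 0.5686
Length factor from the short form to reach 0.69: n' = 0.69(1 − 0.5686) / [0.5686(1 − 0.69)] ≈ 1.6887
Items = 1.6887 × 63 ≈ 106.39 → 107

107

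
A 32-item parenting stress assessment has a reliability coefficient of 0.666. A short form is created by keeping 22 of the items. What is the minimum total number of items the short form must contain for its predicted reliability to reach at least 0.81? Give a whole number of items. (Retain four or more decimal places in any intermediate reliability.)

First, r for the 22-item form: n = 22/32 = 0.6875, so r_22 = 0.6875·0.666/(1 + (0.6875 − 1)·0.666) = 0.5782
Then solve for n' with r_old = 0.5782, r_target = 0.81: n' = 0.81(1 − 0.5782)/[0.5782(1 − 0.81)] = 3.1100
Items = 3.1100 × 22 ≈ 68.42 → 69

69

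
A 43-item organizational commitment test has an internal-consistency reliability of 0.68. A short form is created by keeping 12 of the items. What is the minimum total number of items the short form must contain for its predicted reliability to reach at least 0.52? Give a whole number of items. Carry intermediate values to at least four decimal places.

First, r for the 12-item form: n = 12/43 = 0.2791, so r_12 = 0.2791·0.68/(1 + (0.2791 − 1)·0.68) = 0.3723
Length factor from the short form to reach 0.52: n' = 0.52(1 − 0.3723) / [0.3723(1 − 0.52)] ≈ 1.8265
Items = 1.8265 × 12 ≈ 21.92 → 22

22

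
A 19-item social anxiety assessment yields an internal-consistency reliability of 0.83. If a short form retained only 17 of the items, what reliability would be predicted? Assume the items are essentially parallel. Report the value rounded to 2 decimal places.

n = 17/19 = 0.8947
Apply the Spearman-Brown prophecy formula, r' = nr / [1 + (n − 1)r]:
r_new = 0.8947·0.83 / [1 + (0.8947 − 1)·0.83]
     = 0.7426 / 0.9126 = 0.8137

0.81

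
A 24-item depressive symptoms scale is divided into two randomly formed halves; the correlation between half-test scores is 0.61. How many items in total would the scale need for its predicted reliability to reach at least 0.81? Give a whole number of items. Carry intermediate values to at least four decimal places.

33

Corrected full-test reliability: r_full = 2 × 0.61 / (1 + 0.61) ≈ 0.7578
n = r_tgt(1 − r_full) / [r_full(1 − r_tgt)] = 0.81 × 0.2422 / (0.7578 × 0.19) ≈ 1.3625
Items = 1.3625 × 24 ≈ 32.70 → 33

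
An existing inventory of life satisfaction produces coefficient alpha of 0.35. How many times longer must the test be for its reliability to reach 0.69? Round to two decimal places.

Rearranging the Spearman-Brown formula for n,
n = r*(1 − r) / [ r (1 − r*) ]
n = 0.69(1 − 0.35) / [0.35(1 − 0.69)]
n = 0.4485 / 0.1085 ≈ 4.1336

4.13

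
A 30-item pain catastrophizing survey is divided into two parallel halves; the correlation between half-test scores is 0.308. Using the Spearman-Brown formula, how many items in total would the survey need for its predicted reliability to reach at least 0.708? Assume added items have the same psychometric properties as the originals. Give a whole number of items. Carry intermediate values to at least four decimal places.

82

r_full = 2(0.308)/(1 + 0.308) = 0.4709
Solve Spearman-Brown for n: n = 0.708(1 − 0.4709) / [0.4709(1 − 0.708)] = 2.7243
Items = 2.7243 × 30 ≈ 81.73 → 82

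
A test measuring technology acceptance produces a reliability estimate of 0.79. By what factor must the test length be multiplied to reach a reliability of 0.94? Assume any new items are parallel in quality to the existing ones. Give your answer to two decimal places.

Invert Spearman-Brown to solve for n:
n = r_target (1 − r_old) / [ r_old (1 − r_target) ]
n = [0.94 × 0.21] / [0.79 × 0.06]
  = 0.1974 / 0.0474 = 4.1646

4.16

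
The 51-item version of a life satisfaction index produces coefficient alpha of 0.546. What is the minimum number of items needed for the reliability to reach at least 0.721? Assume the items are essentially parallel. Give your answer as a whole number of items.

n = 0.721 × (1 − 0.546) / [ 0.546 × (1 − 0.721) ]
  = 0.327334 / 0.152334 = 2.1488
So the test needs 2.1488 × 51 ≈ 109.59 items; rounding up, 110.

110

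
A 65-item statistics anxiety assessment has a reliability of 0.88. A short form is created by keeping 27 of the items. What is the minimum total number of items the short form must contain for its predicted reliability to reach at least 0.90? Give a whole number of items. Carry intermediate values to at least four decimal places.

First, r for the 27-item form: n = 27/65 = 0.4154, so r_27 = 0.4154·0.88/(1 + (0.4154 − 1)·0.88) = 0.7529
Then solve for n' with r_old = 0.7529, r_target = 0.90: n' = 0.90(1 − 0.7529)/[0.7529(1 − 0.90)] = 2.9538
Total items = 2.9538 × 27 = 79.75, rounded up to 80.

80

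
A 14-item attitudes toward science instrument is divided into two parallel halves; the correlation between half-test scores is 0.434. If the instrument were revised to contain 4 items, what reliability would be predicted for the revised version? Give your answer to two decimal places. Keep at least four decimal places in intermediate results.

Spearman-Brown correction (n = 2): r_full = 2·0.434/(1 + 0.434) = 0.6053
Then adjust to 4 items: n = 4/14 = 0.2857
r_new = n·r_full / (1 + (n − 1)·r_full) = 0.1729 / 0.5676 ≈ 0.3046

0.30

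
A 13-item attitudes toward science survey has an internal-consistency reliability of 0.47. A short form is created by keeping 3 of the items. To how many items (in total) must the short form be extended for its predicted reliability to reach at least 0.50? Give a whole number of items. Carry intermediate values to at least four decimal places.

First, r for the 3-item form: n = 3/13 = 0.2308, so r_3 = 0.2308·0.47/(1 + (0.2308 − 1)·0.47) = 0.1699
Length factor from the short form to reach 0.50: n' = 0.50(1 − 0.1699) / [0.1699(1 − 0.50)] ≈ 4.8858
Items = 4.8858 × 3 ≈ 14.66 → 15

15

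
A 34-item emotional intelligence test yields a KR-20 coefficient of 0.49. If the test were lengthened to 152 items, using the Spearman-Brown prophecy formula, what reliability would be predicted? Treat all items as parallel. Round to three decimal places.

0.811

Length ratio n = 152/34 = 4.4706
r_new = (4.4706 × 0.49) / (1 + (4.4706 − 1) × 0.49)
     = 2.1906 / 2.7006 = 0.8112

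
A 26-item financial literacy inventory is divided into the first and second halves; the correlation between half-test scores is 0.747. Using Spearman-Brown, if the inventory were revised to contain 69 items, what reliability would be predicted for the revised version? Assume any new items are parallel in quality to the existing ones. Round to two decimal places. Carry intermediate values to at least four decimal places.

0.94

Spearman-Brown correction (n = 2): r_full = 2·0.747/(1 + 0.747) = 0.8552
Then adjust to 69 items: n = 69/26 = 2.6538
r_new = n·r_full / (1 + (n − 1)·r_full) = 2.2695 / 2.4143 ≈ 0.9400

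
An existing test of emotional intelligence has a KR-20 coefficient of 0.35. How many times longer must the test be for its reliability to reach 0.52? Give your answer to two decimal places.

2.01

Invert Spearman-Brown to solve for n:
n = r*(1 − r) / [ r (1 − r*) ]
n = [0.52 × 0.65] / [0.35 × 0.48]
n = 0.3380 / 0.1680 ≈ 2.0119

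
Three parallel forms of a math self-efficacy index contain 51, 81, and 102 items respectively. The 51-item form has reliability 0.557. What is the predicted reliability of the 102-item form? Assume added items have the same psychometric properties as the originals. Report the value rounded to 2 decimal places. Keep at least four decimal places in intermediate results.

Only the ratio of lengths matters: n = 102/51 = 2.0000
r_{102} = n·r / (1 + (n − 1)·r) = 1.1140 / 1.5570 ≈ 0.7155

0.72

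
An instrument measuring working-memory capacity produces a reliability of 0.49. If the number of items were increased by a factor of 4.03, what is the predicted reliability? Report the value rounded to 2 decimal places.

0.79

r_new = 4.03·0.49 / [1 + (4.03 − 1)·0.49]
r_new = 1.9747 / 2.4847 ≈ 0.7947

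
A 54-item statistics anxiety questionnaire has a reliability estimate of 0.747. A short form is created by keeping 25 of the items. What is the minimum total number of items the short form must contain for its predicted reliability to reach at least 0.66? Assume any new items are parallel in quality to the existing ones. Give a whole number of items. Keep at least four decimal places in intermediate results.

36

First, r for the 25-item form: n = 25/54 = 0.4630, so r_25 = 0.4630·0.747/(1 + (0.4630 − 1)·0.747) = 0.5775
Length factor from the short form to reach 0.66: n' = 0.66(1 − 0.5775) / [0.5775(1 − 0.66)] ≈ 1.4202
Items = 1.4202 × 25 ≈ 35.50 → 36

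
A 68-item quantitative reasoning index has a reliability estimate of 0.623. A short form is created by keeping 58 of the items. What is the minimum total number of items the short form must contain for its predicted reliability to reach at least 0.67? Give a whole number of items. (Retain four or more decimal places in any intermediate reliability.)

84

First, r for the 58-item form: n = 58/68 = 0.8529, so r_58 = 0.8529·0.623/(1 + (0.8529 − 1)·0.623) = 0.5850
Then solve for n' with r_old = 0.5850, r_target = 0.67: n' = 0.67(1 − 0.5850)/[0.5850(1 − 0.67)] = 1.4403
Items = 1.4403 × 58 ≈ 83.54 → 84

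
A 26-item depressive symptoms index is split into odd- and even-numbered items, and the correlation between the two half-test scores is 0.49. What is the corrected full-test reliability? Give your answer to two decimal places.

Apply the Spearman-Brown correction with n = 2:
r_full = 2r_hh / (1 + r_hh) = 2 × 0.49 / (1 + 0.49)
r_full = 0.9800 / 1.4900 ≈ 0.6577

0.66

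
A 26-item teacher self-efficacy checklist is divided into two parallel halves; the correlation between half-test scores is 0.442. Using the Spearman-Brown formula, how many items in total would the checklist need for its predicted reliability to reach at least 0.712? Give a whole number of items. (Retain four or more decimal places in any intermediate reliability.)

41

r_full = 2(0.442)/(1 + 0.442) = 0.6130
Solve Spearman-Brown for n: n = 0.712(1 − 0.6130) / [0.6130(1 − 0.712)] = 1.5608
Items = 1.5608 × 26 ≈ 40.58 → 41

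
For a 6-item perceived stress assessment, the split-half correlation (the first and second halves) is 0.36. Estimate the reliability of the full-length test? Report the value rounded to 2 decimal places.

0.53

r_full = 2r_hh / (1 + r_hh) = 2 × 0.36 / (1 + 0.36)
       = 0.7200 / 1.3600 = 0.5294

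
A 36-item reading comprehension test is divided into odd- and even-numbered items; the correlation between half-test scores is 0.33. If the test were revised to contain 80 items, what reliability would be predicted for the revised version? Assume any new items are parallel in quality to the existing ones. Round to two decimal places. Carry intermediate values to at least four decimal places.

Full-test reliability from the split-half r: r_full = 2(0.33)/(1 + 0.33) = 0.4962
Length factor from 36 to 80 items: n = 80/36 = 2.2222
r_new = n·r_full / (1 + (n − 1)·r_full) = 1.1027 / 1.6065 ≈ 0.6864

0.69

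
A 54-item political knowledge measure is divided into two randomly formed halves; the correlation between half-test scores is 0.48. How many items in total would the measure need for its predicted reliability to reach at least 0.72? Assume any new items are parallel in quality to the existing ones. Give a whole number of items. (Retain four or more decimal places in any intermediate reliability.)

r_full = 2(0.48)/(1 + 0.48) = 0.6486
Solve Spearman-Brown for n: n = 0.72(1 − 0.6486) / [0.6486(1 − 0.72)] = 1.3932
Required items = 1.3932 × 54 = 75.23, so 76 items.

76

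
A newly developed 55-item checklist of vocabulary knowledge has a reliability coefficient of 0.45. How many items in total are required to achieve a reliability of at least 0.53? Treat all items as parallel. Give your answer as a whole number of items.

Rearranging the Spearman-Brown formula for n,
n = r_target (1 − r_old) / [ r_old (1 − r_target) ]
n = 0.53(1 − 0.45) / [0.45(1 − 0.53)]
n = 0.2915 / 0.2115 ≈ 1.3783
1.3783 × 55 = 75.81 → 76 items

76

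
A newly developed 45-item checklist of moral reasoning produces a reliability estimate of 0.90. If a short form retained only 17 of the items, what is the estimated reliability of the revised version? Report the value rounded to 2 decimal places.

Length ratio n = 17/45 = 0.3778
Spearman-Brown: r_new = n·r / (1 + (n − 1)·r)
r_new = (0.3778 × 0.90) / (1 + (0.3778 − 1) × 0.90)
r_new = 0.3400 / 0.4400 ≈ 0.7727

0.77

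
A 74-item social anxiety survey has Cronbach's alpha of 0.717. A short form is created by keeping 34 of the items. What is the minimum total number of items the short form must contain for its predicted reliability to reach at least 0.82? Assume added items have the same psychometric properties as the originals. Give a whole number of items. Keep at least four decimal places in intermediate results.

Short-form reliability: n = 34/74 = 0.4595; r_34 = n·r/(1+(n−1)r) ≈ 0.5379
Length factor from the short form to reach 0.82: n' = 0.82(1 − 0.5379) / [0.5379(1 − 0.82)] ≈ 3.9136
Items = 3.9136 × 34 ≈ 133.06 → 134

134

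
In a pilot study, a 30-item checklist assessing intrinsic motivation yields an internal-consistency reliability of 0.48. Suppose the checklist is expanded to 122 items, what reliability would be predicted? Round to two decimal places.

n = 122/30 = 4.0667
r_new = (4.0667 × 0.48) / (1 + (4.0667 − 1) × 0.48)
r_new = 1.9520 / 2.4720 ≈ 0.7896

0.79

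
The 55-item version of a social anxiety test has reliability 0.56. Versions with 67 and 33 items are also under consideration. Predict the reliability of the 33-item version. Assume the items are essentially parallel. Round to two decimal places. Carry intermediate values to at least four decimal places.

0.43

The 67-item form is not needed; work directly from the 55-item form with n = 33/55 = 0.6000.
r_{33} = n·r / (1 + (n − 1)·r) = 0.3360 / 0.7760 ≈ 0.4330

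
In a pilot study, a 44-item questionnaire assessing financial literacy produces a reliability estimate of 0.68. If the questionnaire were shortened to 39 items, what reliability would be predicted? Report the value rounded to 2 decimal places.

n = 39/44 = 0.8864
By Spearman-Brown, r_new = n r / (1 + (n − 1) r).
r_new = 0.8864·0.68 / [1 + (0.8864 − 1)·0.68]
r_new = 0.6028 / 0.9228 ≈ 0.6532

0.65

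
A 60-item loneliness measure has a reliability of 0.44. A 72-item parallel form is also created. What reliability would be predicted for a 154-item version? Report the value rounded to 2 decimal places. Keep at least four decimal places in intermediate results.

0.67

Only the ratio of lengths matters: n = 154/60 = 2.5667
r_{154} = n·r / (1 + (n − 1)·r) = 1.1293 / 1.6893 ≈ 0.6685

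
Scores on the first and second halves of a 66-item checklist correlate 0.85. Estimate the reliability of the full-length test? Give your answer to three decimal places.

0.919

Apply the Spearman-Brown correction with n = 2:
r_full = 2r_hh / (1 + r_hh) = 2 × 0.85 / (1 + 0.85)
       = 1.7000 / 1.8500 = 0.9189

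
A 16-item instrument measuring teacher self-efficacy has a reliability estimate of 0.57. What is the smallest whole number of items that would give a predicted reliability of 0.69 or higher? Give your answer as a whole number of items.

n = [0.69 × 0.43] / [0.57 × 0.31]
n = 0.2967 / 0.1767 ≈ 1.6791
So the test needs 1.6791 × 16 ≈ 26.87 items; rounding up, 27.

27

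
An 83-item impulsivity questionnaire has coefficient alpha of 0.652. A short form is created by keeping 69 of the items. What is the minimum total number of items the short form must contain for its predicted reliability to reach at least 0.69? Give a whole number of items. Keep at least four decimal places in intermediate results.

First, r for the 69-item form: n = 69/83 = 0.8313, so r_69 = 0.8313·0.652/(1 + (0.8313 − 1)·0.652) = 0.6090
Length factor from the short form to reach 0.69: n' = 0.69(1 − 0.6090) / [0.6090(1 − 0.69)] ≈ 1.4290
Total items = 1.4290 × 69 = 98.60, rounded up to 99.

99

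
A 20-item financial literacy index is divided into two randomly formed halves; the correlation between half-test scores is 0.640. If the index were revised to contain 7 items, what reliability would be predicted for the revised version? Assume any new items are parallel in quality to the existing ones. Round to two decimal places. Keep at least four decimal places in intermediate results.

0.55

First correct the split-half correlation to full-test reliability: r_full = 2 × 0.640 / (1 + 0.640) ≈ 0.7805
Length factor from 20 to 7 items: n = 7/20 = 0.3500
r_new = n·r_full / (1 + (n − 1)·r_full) = 0.2732 / 0.4927 ≈ 0.5545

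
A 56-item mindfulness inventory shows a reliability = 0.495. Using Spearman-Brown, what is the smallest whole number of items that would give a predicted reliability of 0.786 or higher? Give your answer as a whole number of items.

Rearranging the Spearman-Brown formula for n,
n = r_target (1 − r_old) / [ r_old (1 − r_target) ]
n = [0.786 × 0.505] / [0.495 × 0.214]
n = 0.396930 / 0.105930 ≈ 3.7471
So the test needs 3.7471 × 56 ≈ 209.84 items; rounding up, 210.

210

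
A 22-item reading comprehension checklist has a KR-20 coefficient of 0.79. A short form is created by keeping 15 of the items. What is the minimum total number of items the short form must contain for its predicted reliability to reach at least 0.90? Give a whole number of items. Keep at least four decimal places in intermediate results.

53

Short-form reliability: n = 15/22 = 0.6818; r_15 = n·r/(1+(n−1)r) ≈ 0.7195
Then solve for n' with r_old = 0.7195, r_target = 0.90: n' = 0.90(1 − 0.7195)/[0.7195(1 − 0.90)] = 3.5087
Items = 3.5087 × 15 ≈ 52.63 → 53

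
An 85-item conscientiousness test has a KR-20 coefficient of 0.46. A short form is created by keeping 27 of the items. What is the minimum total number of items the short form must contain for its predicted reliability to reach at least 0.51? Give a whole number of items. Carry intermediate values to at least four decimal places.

First, r for the 27-item form: n = 27/85 = 0.3176, so r_27 = 0.3176·0.46/(1 + (0.3176 − 1)·0.46) = 0.2129
Length factor from the short form to reach 0.51: n' = 0.51(1 − 0.2129) / [0.2129(1 − 0.51)] ≈ 3.8479
Items = 3.8479 × 27 ≈ 103.89 → 104

104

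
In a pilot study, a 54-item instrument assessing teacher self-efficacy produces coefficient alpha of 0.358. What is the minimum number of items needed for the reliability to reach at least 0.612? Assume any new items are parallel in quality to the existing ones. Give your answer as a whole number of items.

Invert Spearman-Brown to solve for n:
n = r*(1 − r) / [ r (1 − r*) ]
n = 0.612(1 − 0.358) / [0.358(1 − 0.612)]
  = 0.392904 / 0.138904 = 2.8286
Items needed = n × 54 = 2.8286 × 54 ≈ 152.74 → round up to 153

153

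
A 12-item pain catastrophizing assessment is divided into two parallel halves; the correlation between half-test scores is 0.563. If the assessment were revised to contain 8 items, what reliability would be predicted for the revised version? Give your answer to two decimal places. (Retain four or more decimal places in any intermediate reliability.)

0.63

First correct the split-half correlation to full-test reliability: r_full = 2 × 0.563 / (1 + 0.563) ≈ 0.7204
Then adjust to 8 items: n = 8/12 = 0.6667
r_new = n·r_full / (1 + (n − 1)·r_full) = 0.4803 / 0.7599 ≈ 0.6321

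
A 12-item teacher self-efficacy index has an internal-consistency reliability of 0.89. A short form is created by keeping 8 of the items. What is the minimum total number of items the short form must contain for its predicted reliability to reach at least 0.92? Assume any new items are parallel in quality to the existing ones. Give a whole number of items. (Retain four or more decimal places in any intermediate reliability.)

18

Short-form reliability: n = 8/12 = 0.6667; r_8 = n·r/(1+(n−1)r) ≈ 0.8436
Then solve for n' with r_old = 0.8436, r_target = 0.92: n' = 0.92(1 − 0.8436)/[0.8436(1 − 0.92)] = 2.1321
Items = 2.1321 × 8 ≈ 17.06 → 18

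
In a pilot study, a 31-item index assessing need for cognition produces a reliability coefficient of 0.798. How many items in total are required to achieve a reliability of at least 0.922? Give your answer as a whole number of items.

93

Spearman-Brown solved for the length factor n:
n = r*(1 − r) / [ r (1 − r*) ]
n = [0.922 × 0.202] / [0.798 × 0.078]
  = 0.186244 / 0.062244 = 2.9922
Items needed = n × 31 = 2.9922 × 31 ≈ 92.76 → round up to 93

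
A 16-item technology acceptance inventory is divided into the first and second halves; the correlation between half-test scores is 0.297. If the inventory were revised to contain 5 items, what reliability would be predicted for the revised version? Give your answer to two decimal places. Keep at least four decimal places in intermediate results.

0.21

Spearman-Brown correction (n = 2): r_full = 2·0.297/(1 + 0.297) = 0.4580
Then adjust to 5 items: n = 5/16 = 0.3125
r_new = n·r_full / (1 + (n − 1)·r_full) = 0.1431 / 0.6851 ≈ 0.2089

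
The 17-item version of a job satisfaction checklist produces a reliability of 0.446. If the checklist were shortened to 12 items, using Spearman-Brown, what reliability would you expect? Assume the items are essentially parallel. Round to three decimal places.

0.362

n = 12/17 = 0.7059
By Spearman-Brown, r_new = n r / (1 + (n − 1) r).
r_new = (0.7059 × 0.446) / (1 + (0.7059 − 1) × 0.446)
     = 0.3148 / 0.8688 = 0.3623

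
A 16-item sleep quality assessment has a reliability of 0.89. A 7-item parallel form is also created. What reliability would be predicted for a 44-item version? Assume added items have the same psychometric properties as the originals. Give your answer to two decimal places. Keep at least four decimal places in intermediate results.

Only the ratio of lengths matters: n = 44/16 = 2.7500
r_{44} = n·r / (1 + (n − 1)·r) = 2.4475 / 2.5575 ≈ 0.9570

0.96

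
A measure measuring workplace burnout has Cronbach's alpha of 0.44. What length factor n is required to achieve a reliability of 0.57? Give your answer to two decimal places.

1.69

n = 0.57 × (1 − 0.44) / [ 0.44 × (1 − 0.57) ]
  = 0.3192 / 0.1892 = 1.6871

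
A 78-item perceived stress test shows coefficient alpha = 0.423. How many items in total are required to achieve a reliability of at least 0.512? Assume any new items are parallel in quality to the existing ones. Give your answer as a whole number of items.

Spearman-Brown solved for the length factor n:
n = r*(1 − r) / [ r (1 − r*) ]
n = [0.512 × 0.577] / [0.423 × 0.488]
n = 0.295424 / 0.206424 ≈ 1.4312
1.4312 × 78 = 111.63 → 112 items

112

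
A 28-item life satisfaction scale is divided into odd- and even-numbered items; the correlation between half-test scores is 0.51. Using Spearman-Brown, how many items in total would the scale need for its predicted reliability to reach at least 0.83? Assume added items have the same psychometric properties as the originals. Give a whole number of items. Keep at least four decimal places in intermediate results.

66

r_full = 2(0.51)/(1 + 0.51) = 0.6755
Solve Spearman-Brown for n: n = 0.83(1 − 0.6755) / [0.6755(1 − 0.83)] = 2.3454
Required items = 2.3454 × 28 = 65.67, so 66 items.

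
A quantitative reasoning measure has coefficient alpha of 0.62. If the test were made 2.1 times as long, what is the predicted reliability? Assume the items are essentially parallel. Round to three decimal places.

0.774

By Spearman-Brown, r_new = n r / (1 + (n − 1) r).
r_new = (2.1 × 0.62) / (1 + (2.1 − 1) × 0.62)
     = 1.3020 / 1.6820 = 0.7741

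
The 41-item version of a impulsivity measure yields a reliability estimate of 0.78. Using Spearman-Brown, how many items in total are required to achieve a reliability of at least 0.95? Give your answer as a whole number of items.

220

n = [0.95 × 0.22] / [0.78 × 0.05]
n = 0.2090 / 0.0390 ≈ 5.3590
So the test needs 5.3590 × 41 ≈ 219.72 items; rounding up, 220.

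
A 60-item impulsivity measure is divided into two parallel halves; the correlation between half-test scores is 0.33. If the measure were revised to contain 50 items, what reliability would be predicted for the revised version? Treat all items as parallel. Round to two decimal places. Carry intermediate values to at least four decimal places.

Full-test reliability from the split-half r: r_full = 2(0.33)/(1 + 0.33) = 0.4962
Length factor from 60 to 50 items: n = 50/60 = 0.8333
r_new = n·r_full / (1 + (n − 1)·r_full) = 0.4135 / 0.9173 ≈ 0.4508

0.45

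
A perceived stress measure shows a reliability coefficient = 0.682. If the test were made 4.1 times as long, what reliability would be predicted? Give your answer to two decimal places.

0.90

Spearman-Brown: r_new = n·r / (1 + (n − 1)·r)
r_new = (4.1 × 0.682) / (1 + (4.1 − 1) × 0.682)
     = 2.7962 / 3.1142 = 0.8979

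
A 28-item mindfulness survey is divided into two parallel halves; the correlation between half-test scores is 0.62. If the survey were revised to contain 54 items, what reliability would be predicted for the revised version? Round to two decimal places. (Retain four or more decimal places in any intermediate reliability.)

0.86

First correct the split-half correlation to full-test reliability: r_full = 2 × 0.62 / (1 + 0.62) ≈ 0.7654
Then adjust to 54 items: n = 54/28 = 1.9286
r_new = n·r_full / (1 + (n − 1)·r_full) = 1.4762 / 1.7108 ≈ 0.8629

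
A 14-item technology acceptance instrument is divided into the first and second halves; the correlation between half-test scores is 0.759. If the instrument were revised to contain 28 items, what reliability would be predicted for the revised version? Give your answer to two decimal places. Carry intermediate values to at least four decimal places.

Full-test reliability from the split-half r: r_full = 2(0.759)/(1 + 0.759) = 0.8630
Length factor from 14 to 28 items: n = 28/14 = 2.0000
r_new = n·r_full / (1 + (n − 1)·r_full) = 1.7260 / 1.8630 ≈ 0.9265

0.93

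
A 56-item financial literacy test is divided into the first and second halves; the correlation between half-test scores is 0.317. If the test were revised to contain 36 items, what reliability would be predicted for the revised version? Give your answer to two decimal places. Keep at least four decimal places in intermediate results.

Full-test reliability from the split-half r: r_full = 2(0.317)/(1 + 0.317) = 0.4814
Then adjust to 36 items: n = 36/56 = 0.6429
r_new = n·r_full / (1 + (n − 1)·r_full) = 0.3095 / 0.8281 ≈ 0.3737

0.37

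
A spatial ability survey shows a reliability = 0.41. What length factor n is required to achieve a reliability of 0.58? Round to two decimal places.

1.99

Invert Spearman-Brown to solve for n:
n = r_target (1 − r_old) / [ r_old (1 − r_target) ]
n = 0.58(1 − 0.41) / [0.41(1 − 0.58)]
n = 0.3422 / 0.1722 ≈ 1.9872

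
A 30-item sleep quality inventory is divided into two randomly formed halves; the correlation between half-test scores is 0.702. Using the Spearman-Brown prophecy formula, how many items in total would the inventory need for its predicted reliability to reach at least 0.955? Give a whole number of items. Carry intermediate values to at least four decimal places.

136

Corrected full-test reliability: r_full = 2 × 0.702 / (1 + 0.702) ≈ 0.8249
Solve Spearman-Brown for n: n = 0.955(1 − 0.8249) / [0.8249(1 − 0.955)] = 4.5048
Items = 4.5048 × 30 ≈ 135.14 → 136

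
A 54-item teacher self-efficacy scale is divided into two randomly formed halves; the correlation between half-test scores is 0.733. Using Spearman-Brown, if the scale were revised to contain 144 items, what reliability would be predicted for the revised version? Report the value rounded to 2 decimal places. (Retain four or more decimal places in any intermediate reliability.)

0.94

First correct the split-half correlation to full-test reliability: r_full = 2 × 0.733 / (1 + 0.733) ≈ 0.8459
Then adjust to 144 items: n = 144/54 = 2.6667
r_new = n·r_full / (1 + (n − 1)·r_full) = 2.2558 / 2.4099 ≈ 0.9361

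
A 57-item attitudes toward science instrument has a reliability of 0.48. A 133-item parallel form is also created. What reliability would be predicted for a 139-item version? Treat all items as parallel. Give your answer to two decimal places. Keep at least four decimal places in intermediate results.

Only the ratio of lengths matters: n = 139/57 = 2.4386
r_{139} = n·r / (1 + (n − 1)·r) = 1.1705 / 1.6905 ≈ 0.6924

0.69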